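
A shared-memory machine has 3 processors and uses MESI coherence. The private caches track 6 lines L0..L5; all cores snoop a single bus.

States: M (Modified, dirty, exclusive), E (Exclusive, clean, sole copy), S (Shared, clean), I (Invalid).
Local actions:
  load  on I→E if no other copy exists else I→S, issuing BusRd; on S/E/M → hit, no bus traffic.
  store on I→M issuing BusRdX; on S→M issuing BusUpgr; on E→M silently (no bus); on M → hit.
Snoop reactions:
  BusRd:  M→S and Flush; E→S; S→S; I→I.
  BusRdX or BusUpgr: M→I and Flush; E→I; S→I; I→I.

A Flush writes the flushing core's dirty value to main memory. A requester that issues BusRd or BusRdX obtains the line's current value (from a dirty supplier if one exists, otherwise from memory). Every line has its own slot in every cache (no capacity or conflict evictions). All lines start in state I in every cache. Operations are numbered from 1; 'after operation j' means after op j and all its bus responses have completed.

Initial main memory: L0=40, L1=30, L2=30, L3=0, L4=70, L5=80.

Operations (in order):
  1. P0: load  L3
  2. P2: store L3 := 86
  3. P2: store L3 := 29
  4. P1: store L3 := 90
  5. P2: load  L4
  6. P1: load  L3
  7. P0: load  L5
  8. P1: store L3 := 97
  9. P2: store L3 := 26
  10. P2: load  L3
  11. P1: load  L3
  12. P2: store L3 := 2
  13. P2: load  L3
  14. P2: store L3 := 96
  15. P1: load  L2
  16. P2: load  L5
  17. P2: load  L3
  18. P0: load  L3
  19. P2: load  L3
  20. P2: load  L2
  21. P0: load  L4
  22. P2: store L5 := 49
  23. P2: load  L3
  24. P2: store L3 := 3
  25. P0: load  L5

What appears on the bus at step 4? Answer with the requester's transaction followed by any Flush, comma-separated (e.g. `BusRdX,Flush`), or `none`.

[1] P0: load  L3 | P0:E(0), P1:I, P2:I | bus: BusRd
[2] P2: store L3 := 86 | P0:I, P1:I, P2:M(86) | bus: BusRdX
[3] P2: store L3 := 29 | P0:I, P1:I, P2:M(29) | bus: none
[4] P1: store L3 := 90 | P0:I, P1:M(90), P2:I | bus: BusRdX,Flush
[5] P2: load  L4 | P0:I, P1:I, P2:E(70) | bus: BusRd
[6] P1: load  L3 | P0:I, P1:M(90), P2:I | bus: none
[7] P0: load  L5 | P0:E(80), P1:I, P2:I | bus: BusRd
[8] P1: store L3 := 97 | P0:I, P1:M(97), P2:I | bus: none
[9] P2: store L3 := 26 | P0:I, P1:I, P2:M(26) | bus: BusRdX,Flush
[10] P2: load  L3 | P0:I, P1:I, P2:M(26) | bus: none
[11] P1: load  L3 | P0:I, P1:S(26), P2:S(26) | bus: BusRd,Flush
[12] P2: store L3 := 2 | P0:I, P1:I, P2:M(2) | bus: BusUpgr
[13] P2: load  L3 | P0:I, P1:I, P2:M(2) | bus: none
[14] P2: store L3 := 96 | P0:I, P1:I, P2:M(96) | bus: none
[15] P1: load  L2 | P0:I, P1:E(30), P2:I | bus: BusRd
[16] P2: load  L5 | P0:S(80), P1:I, P2:S(80) | bus: BusRd
[17] P2: load  L3 | P0:I, P1:I, P2:M(96) | bus: none
[18] P0: load  L3 | P0:S(96), P1:I, P2:S(96) | bus: BusRd,Flush
[19] P2: load  L3 | P0:S(96), P1:I, P2:S(96) | bus: none
[20] P2: load  L2 | P0:I, P1:S(30), P2:S(30) | bus: BusRd
[21] P0: load  L4 | P0:S(70), P1:I, P2:S(70) | bus: BusRd
[22] P2: store L5 := 49 | P0:I, P1:I, P2:M(49) | bus: BusUpgr
[23] P2: load  L3 | P0:S(96), P1:I, P2:S(96) | bus: none
[24] P2: store L3 := 3 | P0:I, P1:I, P2:M(3) | bus: BusUpgr
[25] P0: load  L5 | P0:S(49), P1:I, P2:S(49) | bus: BusRd,Flush

bus = BusRdX,Flush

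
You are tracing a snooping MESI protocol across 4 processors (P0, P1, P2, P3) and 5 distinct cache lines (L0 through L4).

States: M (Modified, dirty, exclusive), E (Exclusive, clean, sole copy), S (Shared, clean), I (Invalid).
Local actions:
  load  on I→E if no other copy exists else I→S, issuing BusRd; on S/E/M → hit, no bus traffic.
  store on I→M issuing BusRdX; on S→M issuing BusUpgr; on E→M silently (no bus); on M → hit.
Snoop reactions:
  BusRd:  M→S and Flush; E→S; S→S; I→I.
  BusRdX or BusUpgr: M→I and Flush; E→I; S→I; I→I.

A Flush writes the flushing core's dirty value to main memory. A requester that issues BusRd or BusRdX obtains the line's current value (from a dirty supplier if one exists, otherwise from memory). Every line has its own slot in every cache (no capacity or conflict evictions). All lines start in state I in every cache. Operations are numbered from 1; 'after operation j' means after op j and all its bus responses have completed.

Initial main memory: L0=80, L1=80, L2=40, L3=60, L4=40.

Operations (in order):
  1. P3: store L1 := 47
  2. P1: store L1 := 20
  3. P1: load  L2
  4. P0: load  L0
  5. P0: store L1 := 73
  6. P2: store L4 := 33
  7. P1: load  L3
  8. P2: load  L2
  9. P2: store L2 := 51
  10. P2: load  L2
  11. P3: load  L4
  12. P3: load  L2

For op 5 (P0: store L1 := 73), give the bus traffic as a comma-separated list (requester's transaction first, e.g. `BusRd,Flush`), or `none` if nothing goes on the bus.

  op1 P3: store L1 := 47 → I/I/I/M on L1; bus BusRdX; mem=80
  op2 P1: store L1 := 20 → I/M/I/I on L1; bus BusRdX Flush; mem=47
  op3 P1: load  L2 → I/E/I/I on L2; bus BusRd; mem=40
  op4 P0: load  L0 → E/I/I/I on L0; bus BusRd; mem=80
  op5 P0: store L1 := 73 → M/I/I/I on L1; bus BusRdX Flush; mem=20
  op6 P2: store L4 := 33 → I/I/M/I on L4; bus BusRdX; mem=40
  op7 P1: load  L3 → I/E/I/I on L3; bus BusRd; mem=60
  op8 P2: load  L2 → I/S/S/I on L2; bus BusRd; mem=40
  op9 P2: store L2 := 51 → I/I/M/I on L2; bus BusUpgr; mem=40
  op10 P2: load  L2 → I/I/M/I on L2; bus (none); mem=40
  op11 P3: load  L4 → I/I/S/S on L4; bus BusRd Flush; mem=33
  op12 P3: load  L2 → I/I/S/S on L2; bus BusRd Flush; mem=51

bus = BusRdX,Flush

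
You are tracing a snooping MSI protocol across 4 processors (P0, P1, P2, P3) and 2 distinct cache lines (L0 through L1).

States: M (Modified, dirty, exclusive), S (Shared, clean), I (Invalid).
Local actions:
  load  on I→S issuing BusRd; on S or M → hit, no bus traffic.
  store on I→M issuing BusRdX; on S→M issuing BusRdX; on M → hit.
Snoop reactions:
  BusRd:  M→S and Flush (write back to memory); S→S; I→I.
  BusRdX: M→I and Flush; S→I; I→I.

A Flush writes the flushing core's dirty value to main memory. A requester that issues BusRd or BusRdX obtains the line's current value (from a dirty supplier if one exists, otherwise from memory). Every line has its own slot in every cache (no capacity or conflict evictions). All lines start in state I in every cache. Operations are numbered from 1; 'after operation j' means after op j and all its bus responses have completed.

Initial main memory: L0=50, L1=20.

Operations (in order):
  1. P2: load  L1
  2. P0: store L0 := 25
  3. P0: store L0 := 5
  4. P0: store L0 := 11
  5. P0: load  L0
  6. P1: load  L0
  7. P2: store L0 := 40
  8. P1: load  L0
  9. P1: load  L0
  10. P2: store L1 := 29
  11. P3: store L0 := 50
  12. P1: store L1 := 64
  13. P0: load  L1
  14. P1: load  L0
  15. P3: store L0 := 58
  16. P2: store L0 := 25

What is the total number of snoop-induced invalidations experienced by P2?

step 1: P2: load  L1  ⟶  IISI  (L1)  txn=BusRd  M[L1]=20
step 2: P0: store L0 := 25  ⟶  MIII  (L0)  txn=BusRdX  M[L0]=50
step 3: P0: store L0 := 5  ⟶  MIII  (L0)  txn=∅  M[L0]=50
step 4: P0: store L0 := 11  ⟶  MIII  (L0)  txn=∅  M[L0]=50
step 5: P0: load  L0  ⟶  MIII  (L0)  txn=∅  M[L0]=50
step 6: P1: load  L0  ⟶  SSII  (L0)  txn=BusRd+Flush  M[L0]=11
step 7: P2: store L0 := 40  ⟶  IIMI  (L0)  txn=BusRdX  M[L0]=11
step 8: P1: load  L0  ⟶  ISSI  (L0)  txn=BusRd+Flush  M[L0]=40
step 9: P1: load  L0  ⟶  ISSI  (L0)  txn=∅  M[L0]=40
step 10: P2: store L1 := 29  ⟶  IIMI  (L1)  txn=BusRdX  M[L1]=20
step 11: P3: store L0 := 50  ⟶  IIIM  (L0)  txn=BusRdX  M[L0]=40
step 12: P1: store L1 := 64  ⟶  IMII  (L1)  txn=BusRdX+Flush  M[L1]=29
step 13: P0: load  L1  ⟶  SSII  (L1)  txn=BusRd+Flush  M[L1]=64
step 14: P1: load  L0  ⟶  ISIS  (L0)  txn=BusRd+Flush  M[L0]=50
step 15: P3: store L0 := 58  ⟶  IIIM  (L0)  txn=BusRdX  M[L0]=50
step 16: P2: store L0 := 25  ⟶  IIMI  (L0)  txn=BusRdX+Flush  M[L0]=58

invalidations = 2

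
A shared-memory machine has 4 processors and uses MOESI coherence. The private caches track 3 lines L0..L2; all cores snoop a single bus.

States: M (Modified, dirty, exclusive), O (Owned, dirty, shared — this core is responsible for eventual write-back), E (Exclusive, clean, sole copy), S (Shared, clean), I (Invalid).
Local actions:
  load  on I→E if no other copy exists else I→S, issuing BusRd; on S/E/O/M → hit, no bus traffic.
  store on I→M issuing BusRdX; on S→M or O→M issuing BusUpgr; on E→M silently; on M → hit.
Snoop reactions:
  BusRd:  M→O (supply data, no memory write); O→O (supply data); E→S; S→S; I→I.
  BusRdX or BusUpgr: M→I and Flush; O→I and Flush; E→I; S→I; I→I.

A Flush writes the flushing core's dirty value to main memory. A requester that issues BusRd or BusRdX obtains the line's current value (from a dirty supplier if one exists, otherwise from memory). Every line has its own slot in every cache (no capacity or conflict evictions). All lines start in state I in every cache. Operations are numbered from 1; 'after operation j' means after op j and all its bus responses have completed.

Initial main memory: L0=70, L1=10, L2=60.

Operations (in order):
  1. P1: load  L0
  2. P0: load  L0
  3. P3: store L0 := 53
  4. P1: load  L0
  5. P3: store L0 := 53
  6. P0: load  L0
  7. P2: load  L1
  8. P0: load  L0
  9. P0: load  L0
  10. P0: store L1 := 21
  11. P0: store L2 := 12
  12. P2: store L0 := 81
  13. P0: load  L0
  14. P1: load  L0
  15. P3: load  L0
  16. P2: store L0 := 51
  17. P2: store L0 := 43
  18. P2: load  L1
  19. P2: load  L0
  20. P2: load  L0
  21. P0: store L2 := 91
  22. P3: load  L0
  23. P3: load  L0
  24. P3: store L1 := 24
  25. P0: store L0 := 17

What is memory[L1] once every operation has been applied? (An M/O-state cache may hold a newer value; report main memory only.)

1. P1: load  L0  bus=[BusRd]  L0: P0=I P1=E P2=I P3=I  mem[L0]=70
2. P0: load  L0  bus=[BusRd]  L0: P0=S P1=S P2=I P3=I  mem[L0]=70
3. P3: store L0 := 53  bus=[BusRdX]  L0: P0=I P1=I P2=I P3=M  mem[L0]=70
4. P1: load  L0  bus=[BusRd]  L0: P0=I P1=S P2=I P3=O  mem[L0]=70
5. P3: store L0 := 53  bus=[BusUpgr]  L0: P0=I P1=I P2=I P3=M  mem[L0]=70
6. P0: load  L0  bus=[BusRd]  L0: P0=S P1=I P2=I P3=O  mem[L0]=70
7. P2: load  L1  bus=[BusRd]  L1: P0=I P1=I P2=E P3=I  mem[L1]=10
8. P0: load  L0  bus=[-]  L0: P0=S P1=I P2=I P3=O  mem[L0]=70
9. P0: load  L0  bus=[-]  L0: P0=S P1=I P2=I P3=O  mem[L0]=70
10. P0: store L1 := 21  bus=[BusRdX]  L1: P0=M P1=I P2=I P3=I  mem[L1]=10
11. P0: store L2 := 12  bus=[BusRdX]  L2: P0=M P1=I P2=I P3=I  mem[L2]=60
12. P2: store L0 := 81  bus=[BusRdX,Flush]  L0: P0=I P1=I P2=M P3=I  mem[L0]=53
13. P0: load  L0  bus=[BusRd]  L0: P0=S P1=I P2=O P3=I  mem[L0]=53
14. P1: load  L0  bus=[BusRd]  L0: P0=S P1=S P2=O P3=I  mem[L0]=53
15. P3: load  L0  bus=[BusRd]  L0: P0=S P1=S P2=O P3=S  mem[L0]=53
16. P2: store L0 := 51  bus=[BusUpgr]  L0: P0=I P1=I P2=M P3=I  mem[L0]=53
17. P2: store L0 := 43  bus=[-]  L0: P0=I P1=I P2=M P3=I  mem[L0]=53
18. P2: load  L1  bus=[BusRd]  L1: P0=O P1=I P2=S P3=I  mem[L1]=10
19. P2: load  L0  bus=[-]  L0: P0=I P1=I P2=M P3=I  mem[L0]=53
20. P2: load  L0  bus=[-]  L0: P0=I P1=I P2=M P3=I  mem[L0]=53
21. P0: store L2 := 91  bus=[-]  L2: P0=M P1=I P2=I P3=I  mem[L2]=60
22. P3: load  L0  bus=[BusRd]  L0: P0=I P1=I P2=O P3=S  mem[L0]=53
23. P3: load  L0  bus=[-]  L0: P0=I P1=I P2=O P3=S  mem[L0]=53
24. P3: store L1 := 24  bus=[BusRdX,Flush]  L1: P0=I P1=I P2=I P3=M  mem[L1]=21
25. P0: store L0 := 17  bus=[BusRdX,Flush]  L0: P0=M P1=I P2=I P3=I  mem[L0]=43

memory[L1] = 21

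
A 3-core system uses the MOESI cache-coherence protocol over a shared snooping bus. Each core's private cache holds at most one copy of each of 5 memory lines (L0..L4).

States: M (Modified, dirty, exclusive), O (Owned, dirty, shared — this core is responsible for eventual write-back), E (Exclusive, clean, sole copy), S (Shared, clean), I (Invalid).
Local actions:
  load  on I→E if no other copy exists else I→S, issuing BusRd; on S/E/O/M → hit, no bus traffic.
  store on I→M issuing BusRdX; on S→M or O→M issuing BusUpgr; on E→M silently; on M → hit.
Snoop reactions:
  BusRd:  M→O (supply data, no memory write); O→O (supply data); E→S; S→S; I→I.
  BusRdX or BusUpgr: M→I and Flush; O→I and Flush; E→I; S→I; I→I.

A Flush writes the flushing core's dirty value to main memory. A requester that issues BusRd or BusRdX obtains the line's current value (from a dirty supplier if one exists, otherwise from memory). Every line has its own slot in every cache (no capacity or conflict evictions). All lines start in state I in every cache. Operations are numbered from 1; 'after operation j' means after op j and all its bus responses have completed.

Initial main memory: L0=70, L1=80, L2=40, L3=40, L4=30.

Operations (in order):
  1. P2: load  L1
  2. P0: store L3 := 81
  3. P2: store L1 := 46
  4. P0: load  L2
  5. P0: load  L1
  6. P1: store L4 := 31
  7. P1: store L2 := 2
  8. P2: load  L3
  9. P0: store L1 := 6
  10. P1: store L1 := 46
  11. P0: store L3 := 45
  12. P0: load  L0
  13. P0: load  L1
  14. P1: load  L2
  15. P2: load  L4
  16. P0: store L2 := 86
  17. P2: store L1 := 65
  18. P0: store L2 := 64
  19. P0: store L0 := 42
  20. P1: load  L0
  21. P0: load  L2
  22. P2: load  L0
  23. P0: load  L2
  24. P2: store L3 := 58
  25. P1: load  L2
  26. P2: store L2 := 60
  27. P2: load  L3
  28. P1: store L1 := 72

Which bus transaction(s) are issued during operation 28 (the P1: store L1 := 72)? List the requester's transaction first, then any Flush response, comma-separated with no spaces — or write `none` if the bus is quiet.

bus = BusRdX,Flush

  op1 P2: load  L1 → I/I/E on L1; bus BusRd; mem=80
  op2 P0: store L3 := 81 → M/I/I on L3; bus BusRdX; mem=40
  op3 P2: store L1 := 46 → I/I/M on L1; bus (none); mem=80
  op4 P0: load  L2 → E/I/I on L2; bus BusRd; mem=40
  op5 P0: load  L1 → S/I/O on L1; bus BusRd; mem=80
  op6 P1: store L4 := 31 → I/M/I on L4; bus BusRdX; mem=30
  op7 P1: store L2 := 2 → I/M/I on L2; bus BusRdX; mem=40
  op8 P2: load  L3 → O/I/S on L3; bus BusRd; mem=40
  op9 P0: store L1 := 6 → M/I/I on L1; bus BusUpgr Flush; mem=46
  op10 P1: store L1 := 46 → I/M/I on L1; bus BusRdX Flush; mem=6
  op11 P0: store L3 := 45 → M/I/I on L3; bus BusUpgr; mem=40
  op12 P0: load  L0 → E/I/I on L0; bus BusRd; mem=70
  op13 P0: load  L1 → S/O/I on L1; bus BusRd; mem=6
  op14 P1: load  L2 → I/M/I on L2; bus (none); mem=40
  op15 P2: load  L4 → I/O/S on L4; bus BusRd; mem=30
  op16 P0: store L2 := 86 → M/I/I on L2; bus BusRdX Flush; mem=2
  op17 P2: store L1 := 65 → I/I/M on L1; bus BusRdX Flush; mem=46
  op18 P0: store L2 := 64 → M/I/I on L2; bus (none); mem=2
  op19 P0: store L0 := 42 → M/I/I on L0; bus (none); mem=70
  op20 P1: load  L0 → O/S/I on L0; bus BusRd; mem=70
  op21 P0: load  L2 → M/I/I on L2; bus (none); mem=2
  op22 P2: load  L0 → O/S/S on L0; bus BusRd; mem=70
  op23 P0: load  L2 → M/I/I on L2; bus (none); mem=2
  op24 P2: store L3 := 58 → I/I/M on L3; bus BusRdX Flush; mem=45
  op25 P1: load  L2 → O/S/I on L2; bus BusRd; mem=2
  op26 P2: store L2 := 60 → I/I/M on L2; bus BusRdX Flush; mem=64
  op27 P2: load  L3 → I/I/M on L3; bus (none); mem=45
  op28 P1: store L1 := 72 → I/M/I on L1; bus BusRdX Flush; mem=65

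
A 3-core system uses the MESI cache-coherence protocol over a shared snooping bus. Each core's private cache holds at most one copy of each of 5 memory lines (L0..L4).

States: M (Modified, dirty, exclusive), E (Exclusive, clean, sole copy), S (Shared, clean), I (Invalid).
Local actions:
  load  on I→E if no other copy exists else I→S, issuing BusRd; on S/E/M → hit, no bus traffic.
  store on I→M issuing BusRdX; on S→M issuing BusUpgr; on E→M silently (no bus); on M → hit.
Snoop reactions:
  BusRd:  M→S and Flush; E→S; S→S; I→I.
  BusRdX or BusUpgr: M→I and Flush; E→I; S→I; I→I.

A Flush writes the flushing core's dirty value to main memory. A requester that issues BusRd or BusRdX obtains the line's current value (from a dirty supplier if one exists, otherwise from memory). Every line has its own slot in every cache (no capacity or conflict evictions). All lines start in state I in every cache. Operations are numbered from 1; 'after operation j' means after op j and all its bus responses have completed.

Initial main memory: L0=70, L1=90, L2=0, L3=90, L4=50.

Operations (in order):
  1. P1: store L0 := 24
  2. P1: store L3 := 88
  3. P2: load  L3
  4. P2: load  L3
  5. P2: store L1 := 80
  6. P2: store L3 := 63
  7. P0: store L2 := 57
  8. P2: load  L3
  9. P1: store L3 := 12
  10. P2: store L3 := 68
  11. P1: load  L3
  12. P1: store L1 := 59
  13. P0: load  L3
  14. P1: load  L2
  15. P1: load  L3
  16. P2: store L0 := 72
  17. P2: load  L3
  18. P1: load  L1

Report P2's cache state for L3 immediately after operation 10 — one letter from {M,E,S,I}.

[1] P1: store L0 := 24 | P0:I, P1:M(24), P2:I | bus: BusRdX
[2] P1: store L3 := 88 | P0:I, P1:M(88), P2:I | bus: BusRdX
[3] P2: load  L3 | P0:I, P1:S(88), P2:S(88) | bus: BusRd,Flush
[4] P2: load  L3 | P0:I, P1:S(88), P2:S(88) | bus: none
[5] P2: store L1 := 80 | P0:I, P1:I, P2:M(80) | bus: BusRdX
[6] P2: store L3 := 63 | P0:I, P1:I, P2:M(63) | bus: BusUpgr
[7] P0: store L2 := 57 | P0:M(57), P1:I, P2:I | bus: BusRdX
[8] P2: load  L3 | P0:I, P1:I, P2:M(63) | bus: none
[9] P1: store L3 := 12 | P0:I, P1:M(12), P2:I | bus: BusRdX,Flush
[10] P2: store L3 := 68 | P0:I, P1:I, P2:M(68) | bus: BusRdX,Flush
[11] P1: load  L3 | P0:I, P1:S(68), P2:S(68) | bus: BusRd,Flush
[12] P1: store L1 := 59 | P0:I, P1:M(59), P2:I | bus: BusRdX,Flush
[13] P0: load  L3 | P0:S(68), P1:S(68), P2:S(68) | bus: BusRd
[14] P1: load  L2 | P0:S(57), P1:S(57), P2:I | bus: BusRd,Flush
[15] P1: load  L3 | P0:S(68), P1:S(68), P2:S(68) | bus: none
[16] P2: store L0 := 72 | P0:I, P1:I, P2:M(72) | bus: BusRdX,Flush
[17] P2: load  L3 | P0:S(68), P1:S(68), P2:S(68) | bus: none
[18] P1: load  L1 | P0:I, P1:M(59), P2:I | bus: none

state = M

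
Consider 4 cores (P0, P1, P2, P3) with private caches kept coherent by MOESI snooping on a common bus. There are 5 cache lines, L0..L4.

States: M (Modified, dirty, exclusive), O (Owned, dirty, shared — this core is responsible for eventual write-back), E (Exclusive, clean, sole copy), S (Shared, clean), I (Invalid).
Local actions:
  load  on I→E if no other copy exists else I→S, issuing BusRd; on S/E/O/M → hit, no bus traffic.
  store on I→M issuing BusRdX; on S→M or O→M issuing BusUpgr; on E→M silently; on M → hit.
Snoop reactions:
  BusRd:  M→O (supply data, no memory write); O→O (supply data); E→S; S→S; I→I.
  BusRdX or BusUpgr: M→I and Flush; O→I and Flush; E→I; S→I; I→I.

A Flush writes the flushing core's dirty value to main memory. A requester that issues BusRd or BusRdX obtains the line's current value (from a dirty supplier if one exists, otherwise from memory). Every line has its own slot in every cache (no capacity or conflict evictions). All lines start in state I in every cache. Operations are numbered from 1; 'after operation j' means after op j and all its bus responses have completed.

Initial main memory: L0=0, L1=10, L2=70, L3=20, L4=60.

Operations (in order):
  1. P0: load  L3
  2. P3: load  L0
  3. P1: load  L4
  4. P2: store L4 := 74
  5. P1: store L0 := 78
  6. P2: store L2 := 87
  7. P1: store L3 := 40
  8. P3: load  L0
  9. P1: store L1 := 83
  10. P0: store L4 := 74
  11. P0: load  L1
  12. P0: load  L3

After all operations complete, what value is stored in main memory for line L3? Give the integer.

memory[L3] = 20

step 1: P0: load  L3  ⟶  EIII  (L3)  txn=BusRd  M[L3]=20
step 2: P3: load  L0  ⟶  IIIE  (L0)  txn=BusRd  M[L0]=0
step 3: P1: load  L4  ⟶  IEII  (L4)  txn=BusRd  M[L4]=60
step 4: P2: store L4 := 74  ⟶  IIMI  (L4)  txn=BusRdX  M[L4]=60
step 5: P1: store L0 := 78  ⟶  IMII  (L0)  txn=BusRdX  M[L0]=0
step 6: P2: store L2 := 87  ⟶  IIMI  (L2)  txn=BusRdX  M[L2]=70
step 7: P1: store L3 := 40  ⟶  IMII  (L3)  txn=BusRdX  M[L3]=20
step 8: P3: load  L0  ⟶  IOIS  (L0)  txn=BusRd  M[L0]=0
step 9: P1: store L1 := 83  ⟶  IMII  (L1)  txn=BusRdX  M[L1]=10
step 10: P0: store L4 := 74  ⟶  MIII  (L4)  txn=BusRdX+Flush  M[L4]=74
step 11: P0: load  L1  ⟶  SOII  (L1)  txn=BusRd  M[L1]=10
step 12: P0: load  L3  ⟶  SOII  (L3)  txn=BusRd  M[L3]=20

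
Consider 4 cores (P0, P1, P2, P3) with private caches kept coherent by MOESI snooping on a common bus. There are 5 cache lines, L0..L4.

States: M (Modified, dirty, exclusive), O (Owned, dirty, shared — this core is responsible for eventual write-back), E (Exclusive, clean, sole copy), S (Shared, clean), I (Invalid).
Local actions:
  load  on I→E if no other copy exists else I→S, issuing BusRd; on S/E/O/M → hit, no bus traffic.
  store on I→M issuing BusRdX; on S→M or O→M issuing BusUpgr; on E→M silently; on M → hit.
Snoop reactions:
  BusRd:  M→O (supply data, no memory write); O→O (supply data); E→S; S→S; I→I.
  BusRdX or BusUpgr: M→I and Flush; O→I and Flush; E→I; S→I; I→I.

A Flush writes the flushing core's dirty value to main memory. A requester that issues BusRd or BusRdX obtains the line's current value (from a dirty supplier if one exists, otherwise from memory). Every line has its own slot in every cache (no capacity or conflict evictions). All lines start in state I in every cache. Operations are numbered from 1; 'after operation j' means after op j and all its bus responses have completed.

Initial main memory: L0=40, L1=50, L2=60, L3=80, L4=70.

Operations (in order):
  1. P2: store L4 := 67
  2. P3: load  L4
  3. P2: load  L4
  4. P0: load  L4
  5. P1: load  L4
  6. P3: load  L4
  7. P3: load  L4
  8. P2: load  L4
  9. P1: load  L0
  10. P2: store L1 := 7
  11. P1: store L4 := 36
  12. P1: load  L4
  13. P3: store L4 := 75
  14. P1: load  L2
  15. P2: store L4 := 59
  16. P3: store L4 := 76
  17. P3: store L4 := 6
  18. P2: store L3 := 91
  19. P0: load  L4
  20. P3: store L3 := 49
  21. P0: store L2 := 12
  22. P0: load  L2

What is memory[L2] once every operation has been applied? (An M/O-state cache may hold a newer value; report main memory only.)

memory[L2] = 60

  op1 P2: store L4 := 67 → I/I/M/I on L4; bus BusRdX; mem=70
  op2 P3: load  L4 → I/I/O/S on L4; bus BusRd; mem=70
  op3 P2: load  L4 → I/I/O/S on L4; bus (none); mem=70
  op4 P0: load  L4 → S/I/O/S on L4; bus BusRd; mem=70
  op5 P1: load  L4 → S/S/O/S on L4; bus BusRd; mem=70
  op6 P3: load  L4 → S/S/O/S on L4; bus (none); mem=70
  op7 P3: load  L4 → S/S/O/S on L4; bus (none); mem=70
  op8 P2: load  L4 → S/S/O/S on L4; bus (none); mem=70
  op9 P1: load  L0 → I/E/I/I on L0; bus BusRd; mem=40
  op10 P2: store L1 := 7 → I/I/M/I on L1; bus BusRdX; mem=50
  op11 P1: store L4 := 36 → I/M/I/I on L4; bus BusUpgr Flush; mem=67
  op12 P1: load  L4 → I/M/I/I on L4; bus (none); mem=67
  op13 P3: store L4 := 75 → I/I/I/M on L4; bus BusRdX Flush; mem=36
  op14 P1: load  L2 → I/E/I/I on L2; bus BusRd; mem=60
  op15 P2: store L4 := 59 → I/I/M/I on L4; bus BusRdX Flush; mem=75
  op16 P3: store L4 := 76 → I/I/I/M on L4; bus BusRdX Flush; mem=59
  op17 P3: store L4 := 6 → I/I/I/M on L4; bus (none); mem=59
  op18 P2: store L3 := 91 → I/I/M/I on L3; bus BusRdX; mem=80
  op19 P0: load  L4 → S/I/I/O on L4; bus BusRd; mem=59
  op20 P3: store L3 := 49 → I/I/I/M on L3; bus BusRdX Flush; mem=91
  op21 P0: store L2 := 12 → M/I/I/I on L2; bus BusRdX; mem=60
  op22 P0: load  L2 → M/I/I/I on L2; bus (none); mem=60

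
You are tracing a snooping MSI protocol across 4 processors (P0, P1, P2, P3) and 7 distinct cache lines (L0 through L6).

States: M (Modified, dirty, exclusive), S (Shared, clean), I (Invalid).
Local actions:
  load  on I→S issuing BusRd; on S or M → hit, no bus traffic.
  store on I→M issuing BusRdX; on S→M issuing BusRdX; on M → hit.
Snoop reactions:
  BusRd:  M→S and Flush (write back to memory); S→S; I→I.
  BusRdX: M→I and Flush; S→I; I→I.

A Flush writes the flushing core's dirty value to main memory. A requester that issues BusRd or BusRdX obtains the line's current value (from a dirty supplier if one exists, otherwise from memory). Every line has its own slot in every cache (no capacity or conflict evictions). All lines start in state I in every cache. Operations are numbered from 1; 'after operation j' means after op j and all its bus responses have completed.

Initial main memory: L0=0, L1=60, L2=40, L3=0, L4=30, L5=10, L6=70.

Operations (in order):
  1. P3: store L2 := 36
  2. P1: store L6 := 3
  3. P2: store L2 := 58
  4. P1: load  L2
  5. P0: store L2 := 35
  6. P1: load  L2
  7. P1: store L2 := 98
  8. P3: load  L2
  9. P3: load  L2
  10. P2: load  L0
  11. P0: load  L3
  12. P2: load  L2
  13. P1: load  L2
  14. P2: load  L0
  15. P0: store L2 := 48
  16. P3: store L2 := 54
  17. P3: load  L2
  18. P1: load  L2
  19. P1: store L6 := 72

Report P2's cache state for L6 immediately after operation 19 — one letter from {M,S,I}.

state = I

[1] P3: store L2 := 36 | P0:I, P1:I, P2:I, P3:M(36) | bus: BusRdX
[2] P1: store L6 := 3 | P0:I, P1:M(3), P2:I, P3:I | bus: BusRdX
[3] P2: store L2 := 58 | P0:I, P1:I, P2:M(58), P3:I | bus: BusRdX,Flush
[4] P1: load  L2 | P0:I, P1:S(58), P2:S(58), P3:I | bus: BusRd,Flush
[5] P0: store L2 := 35 | P0:M(35), P1:I, P2:I, P3:I | bus: BusRdX
[6] P1: load  L2 | P0:S(35), P1:S(35), P2:I, P3:I | bus: BusRd,Flush
[7] P1: store L2 := 98 | P0:I, P1:M(98), P2:I, P3:I | bus: BusRdX
[8] P3: load  L2 | P0:I, P1:S(98), P2:I, P3:S(98) | bus: BusRd,Flush
[9] P3: load  L2 | P0:I, P1:S(98), P2:I, P3:S(98) | bus: none
[10] P2: load  L0 | P0:I, P1:I, P2:S(0), P3:I | bus: BusRd
[11] P0: load  L3 | P0:S(0), P1:I, P2:I, P3:I | bus: BusRd
[12] P2: load  L2 | P0:I, P1:S(98), P2:S(98), P3:S(98) | bus: BusRd
[13] P1: load  L2 | P0:I, P1:S(98), P2:S(98), P3:S(98) | bus: none
[14] P2: load  L0 | P0:I, P1:I, P2:S(0), P3:I | bus: none
[15] P0: store L2 := 48 | P0:M(48), P1:I, P2:I, P3:I | bus: BusRdX
[16] P3: store L2 := 54 | P0:I, P1:I, P2:I, P3:M(54) | bus: BusRdX,Flush
[17] P3: load  L2 | P0:I, P1:I, P2:I, P3:M(54) | bus: none
[18] P1: load  L2 | P0:I, P1:S(54), P2:I, P3:S(54) | bus: BusRd,Flush
[19] P1: store L6 := 72 | P0:I, P1:M(72), P2:I, P3:I | bus: none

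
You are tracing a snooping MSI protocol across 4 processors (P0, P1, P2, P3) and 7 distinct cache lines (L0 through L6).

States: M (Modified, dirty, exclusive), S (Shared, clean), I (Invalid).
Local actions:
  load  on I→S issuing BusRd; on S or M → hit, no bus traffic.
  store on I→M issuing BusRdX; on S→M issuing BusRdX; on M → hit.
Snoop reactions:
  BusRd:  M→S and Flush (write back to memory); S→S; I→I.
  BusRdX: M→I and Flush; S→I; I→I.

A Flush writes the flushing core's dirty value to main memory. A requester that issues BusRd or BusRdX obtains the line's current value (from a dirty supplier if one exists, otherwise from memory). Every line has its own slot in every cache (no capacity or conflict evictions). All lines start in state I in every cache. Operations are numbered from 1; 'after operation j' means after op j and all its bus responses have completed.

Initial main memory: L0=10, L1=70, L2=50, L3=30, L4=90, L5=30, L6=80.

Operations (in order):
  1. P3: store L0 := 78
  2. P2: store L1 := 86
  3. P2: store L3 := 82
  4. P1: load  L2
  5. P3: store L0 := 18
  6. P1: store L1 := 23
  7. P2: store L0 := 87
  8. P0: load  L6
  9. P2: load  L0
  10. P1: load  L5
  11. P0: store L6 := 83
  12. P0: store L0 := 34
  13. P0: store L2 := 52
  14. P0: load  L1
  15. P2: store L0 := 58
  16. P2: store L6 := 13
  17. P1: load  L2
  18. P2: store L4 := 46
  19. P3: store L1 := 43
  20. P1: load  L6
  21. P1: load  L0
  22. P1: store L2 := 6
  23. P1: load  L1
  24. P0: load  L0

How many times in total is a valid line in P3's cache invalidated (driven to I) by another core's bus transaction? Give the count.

1. P3: store L0 := 78  bus=[BusRdX]  L0: P0=I P1=I P2=I P3=M  mem[L0]=10
2. P2: store L1 := 86  bus=[BusRdX]  L1: P0=I P1=I P2=M P3=I  mem[L1]=70
3. P2: store L3 := 82  bus=[BusRdX]  L3: P0=I P1=I P2=M P3=I  mem[L3]=30
4. P1: load  L2  bus=[BusRd]  L2: P0=I P1=S P2=I P3=I  mem[L2]=50
5. P3: store L0 := 18  bus=[-]  L0: P0=I P1=I P2=I P3=M  mem[L0]=10
6. P1: store L1 := 23  bus=[BusRdX,Flush]  L1: P0=I P1=M P2=I P3=I  mem[L1]=86
7. P2: store L0 := 87  bus=[BusRdX,Flush]  L0: P0=I P1=I P2=M P3=I  mem[L0]=18
8. P0: load  L6  bus=[BusRd]  L6: P0=S P1=I P2=I P3=I  mem[L6]=80
9. P2: load  L0  bus=[-]  L0: P0=I P1=I P2=M P3=I  mem[L0]=18
10. P1: load  L5  bus=[BusRd]  L5: P0=I P1=S P2=I P3=I  mem[L5]=30
11. P0: store L6 := 83  bus=[BusRdX]  L6: P0=M P1=I P2=I P3=I  mem[L6]=80
12. P0: store L0 := 34  bus=[BusRdX,Flush]  L0: P0=M P1=I P2=I P3=I  mem[L0]=87
13. P0: store L2 := 52  bus=[BusRdX]  L2: P0=M P1=I P2=I P3=I  mem[L2]=50
14. P0: load  L1  bus=[BusRd,Flush]  L1: P0=S P1=S P2=I P3=I  mem[L1]=23
15. P2: store L0 := 58  bus=[BusRdX,Flush]  L0: P0=I P1=I P2=M P3=I  mem[L0]=34
16. P2: store L6 := 13  bus=[BusRdX,Flush]  L6: P0=I P1=I P2=M P3=I  mem[L6]=83
17. P1: load  L2  bus=[BusRd,Flush]  L2: P0=S P1=S P2=I P3=I  mem[L2]=52
18. P2: store L4 := 46  bus=[BusRdX]  L4: P0=I P1=I P2=M P3=I  mem[L4]=90
19. P3: store L1 := 43  bus=[BusRdX]  L1: P0=I P1=I P2=I P3=M  mem[L1]=23
20. P1: load  L6  bus=[BusRd,Flush]  L6: P0=I P1=S P2=S P3=I  mem[L6]=13
21. P1: load  L0  bus=[BusRd,Flush]  L0: P0=I P1=S P2=S P3=I  mem[L0]=58
22. P1: store L2 := 6  bus=[BusRdX]  L2: P0=I P1=M P2=I P3=I  mem[L2]=52
23. P1: load  L1  bus=[BusRd,Flush]  L1: P0=I P1=S P2=I P3=S  mem[L1]=43
24. P0: load  L0  bus=[BusRd]  L0: P0=S P1=S P2=S P3=I  mem[L0]=58

invalidations = 1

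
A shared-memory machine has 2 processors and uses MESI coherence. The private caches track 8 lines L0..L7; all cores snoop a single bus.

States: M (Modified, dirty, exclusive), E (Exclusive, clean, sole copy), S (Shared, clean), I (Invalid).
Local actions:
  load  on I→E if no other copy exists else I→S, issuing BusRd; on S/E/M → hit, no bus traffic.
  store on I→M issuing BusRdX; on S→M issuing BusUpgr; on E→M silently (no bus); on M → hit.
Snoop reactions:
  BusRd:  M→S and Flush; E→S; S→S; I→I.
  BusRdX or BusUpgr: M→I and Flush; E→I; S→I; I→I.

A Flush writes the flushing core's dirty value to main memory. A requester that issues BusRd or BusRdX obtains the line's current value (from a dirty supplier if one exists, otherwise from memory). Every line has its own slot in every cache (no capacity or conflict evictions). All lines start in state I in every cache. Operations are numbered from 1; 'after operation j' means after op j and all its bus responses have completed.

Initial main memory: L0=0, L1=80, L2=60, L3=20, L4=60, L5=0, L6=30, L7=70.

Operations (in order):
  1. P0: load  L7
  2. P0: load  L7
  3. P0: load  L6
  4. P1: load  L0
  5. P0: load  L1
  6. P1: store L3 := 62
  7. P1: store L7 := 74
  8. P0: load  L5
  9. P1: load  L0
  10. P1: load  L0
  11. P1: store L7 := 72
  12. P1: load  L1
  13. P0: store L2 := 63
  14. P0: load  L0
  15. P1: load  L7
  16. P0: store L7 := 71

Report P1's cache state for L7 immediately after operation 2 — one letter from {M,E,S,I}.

  op1 P0: load  L7 → E/I on L7; bus BusRd; mem=70
  op2 P0: load  L7 → E/I on L7; bus (none); mem=70
  op3 P0: load  L6 → E/I on L6; bus BusRd; mem=30
  op4 P1: load  L0 → I/E on L0; bus BusRd; mem=0
  op5 P0: load  L1 → E/I on L1; bus BusRd; mem=80
  op6 P1: store L3 := 62 → I/M on L3; bus BusRdX; mem=20
  op7 P1: store L7 := 74 → I/M on L7; bus BusRdX; mem=70
  op8 P0: load  L5 → E/I on L5; bus BusRd; mem=0
  op9 P1: load  L0 → I/E on L0; bus (none); mem=0
  op10 P1: load  L0 → I/E on L0; bus (none); mem=0
  op11 P1: store L7 := 72 → I/M on L7; bus (none); mem=70
  op12 P1: load  L1 → S/S on L1; bus BusRd; mem=80
  op13 P0: store L2 := 63 → M/I on L2; bus BusRdX; mem=60
  op14 P0: load  L0 → S/S on L0; bus BusRd; mem=0
  op15 P1: load  L7 → I/M on L7; bus (none); mem=70
  op16 P0: store L7 := 71 → M/I on L7; bus BusRdX Flush; mem=72

state = I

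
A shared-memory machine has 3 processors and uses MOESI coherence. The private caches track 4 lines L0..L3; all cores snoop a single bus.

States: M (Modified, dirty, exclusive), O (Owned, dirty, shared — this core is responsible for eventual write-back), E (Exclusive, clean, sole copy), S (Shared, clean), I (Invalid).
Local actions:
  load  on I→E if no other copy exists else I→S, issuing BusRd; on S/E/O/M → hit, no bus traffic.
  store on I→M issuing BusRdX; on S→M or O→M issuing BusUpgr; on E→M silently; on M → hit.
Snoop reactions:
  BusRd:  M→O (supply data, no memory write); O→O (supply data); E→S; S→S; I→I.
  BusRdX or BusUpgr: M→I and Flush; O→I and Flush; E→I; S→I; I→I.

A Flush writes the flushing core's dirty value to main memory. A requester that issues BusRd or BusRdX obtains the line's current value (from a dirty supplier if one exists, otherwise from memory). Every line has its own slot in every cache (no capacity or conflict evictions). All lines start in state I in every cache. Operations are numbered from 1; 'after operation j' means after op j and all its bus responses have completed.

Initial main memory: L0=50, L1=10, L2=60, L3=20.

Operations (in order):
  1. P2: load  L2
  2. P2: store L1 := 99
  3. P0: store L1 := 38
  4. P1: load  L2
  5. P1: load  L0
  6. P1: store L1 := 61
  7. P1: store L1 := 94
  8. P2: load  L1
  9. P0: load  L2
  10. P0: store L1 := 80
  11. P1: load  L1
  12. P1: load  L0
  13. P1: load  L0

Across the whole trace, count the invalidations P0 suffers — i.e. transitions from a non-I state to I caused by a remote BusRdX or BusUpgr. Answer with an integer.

invalidations = 1

1. P2: load  L2  bus=[BusRd]  L2: P0=I P1=I P2=E  mem[L2]=60
2. P2: store L1 := 99  bus=[BusRdX]  L1: P0=I P1=I P2=M  mem[L1]=10
3. P0: store L1 := 38  bus=[BusRdX,Flush]  L1: P0=M P1=I P2=I  mem[L1]=99
4. P1: load  L2  bus=[BusRd]  L2: P0=I P1=S P2=S  mem[L2]=60
5. P1: load  L0  bus=[BusRd]  L0: P0=I P1=E P2=I  mem[L0]=50
6. P1: store L1 := 61  bus=[BusRdX,Flush]  L1: P0=I P1=M P2=I  mem[L1]=38
7. P1: store L1 := 94  bus=[-]  L1: P0=I P1=M P2=I  mem[L1]=38
8. P2: load  L1  bus=[BusRd]  L1: P0=I P1=O P2=S  mem[L1]=38
9. P0: load  L2  bus=[BusRd]  L2: P0=S P1=S P2=S  mem[L2]=60
10. P0: store L1 := 80  bus=[BusRdX,Flush]  L1: P0=M P1=I P2=I  mem[L1]=94
11. P1: load  L1  bus=[BusRd]  L1: P0=O P1=S P2=I  mem[L1]=94
12. P1: load  L0  bus=[-]  L0: P0=I P1=E P2=I  mem[L0]=50
13. P1: load  L0  bus=[-]  L0: P0=I P1=E P2=I  mem[L0]=50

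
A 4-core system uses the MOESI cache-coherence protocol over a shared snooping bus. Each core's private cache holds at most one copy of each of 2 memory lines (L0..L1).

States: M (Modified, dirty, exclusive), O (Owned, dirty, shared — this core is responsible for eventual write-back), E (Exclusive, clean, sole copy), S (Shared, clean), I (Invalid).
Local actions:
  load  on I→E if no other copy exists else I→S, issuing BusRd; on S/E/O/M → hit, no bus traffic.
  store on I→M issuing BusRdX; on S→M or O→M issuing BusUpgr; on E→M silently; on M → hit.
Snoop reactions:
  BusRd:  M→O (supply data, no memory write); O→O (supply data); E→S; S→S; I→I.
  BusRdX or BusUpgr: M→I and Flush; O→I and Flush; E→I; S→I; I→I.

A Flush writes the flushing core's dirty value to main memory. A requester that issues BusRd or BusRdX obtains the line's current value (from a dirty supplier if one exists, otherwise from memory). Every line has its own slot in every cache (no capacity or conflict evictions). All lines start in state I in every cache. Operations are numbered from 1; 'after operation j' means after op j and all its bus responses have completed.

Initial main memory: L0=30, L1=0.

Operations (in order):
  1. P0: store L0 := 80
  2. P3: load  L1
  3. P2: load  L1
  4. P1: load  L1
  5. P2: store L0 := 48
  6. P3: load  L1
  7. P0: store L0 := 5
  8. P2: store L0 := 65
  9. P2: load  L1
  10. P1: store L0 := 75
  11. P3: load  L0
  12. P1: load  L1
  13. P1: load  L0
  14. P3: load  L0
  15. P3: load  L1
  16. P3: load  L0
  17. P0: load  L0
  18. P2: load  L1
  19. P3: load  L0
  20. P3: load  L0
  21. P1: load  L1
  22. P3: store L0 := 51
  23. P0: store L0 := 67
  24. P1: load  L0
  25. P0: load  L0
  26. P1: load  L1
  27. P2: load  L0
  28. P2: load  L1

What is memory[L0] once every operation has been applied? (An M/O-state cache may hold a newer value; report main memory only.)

[1] P0: store L0 := 80 | P0:M(80), P1:I, P2:I, P3:I | bus: BusRdX
[2] P3: load  L1 | P0:I, P1:I, P2:I, P3:E(0) | bus: BusRd
[3] P2: load  L1 | P0:I, P1:I, P2:S(0), P3:S(0) | bus: BusRd
[4] P1: load  L1 | P0:I, P1:S(0), P2:S(0), P3:S(0) | bus: BusRd
[5] P2: store L0 := 48 | P0:I, P1:I, P2:M(48), P3:I | bus: BusRdX,Flush
[6] P3: load  L1 | P0:I, P1:S(0), P2:S(0), P3:S(0) | bus: none
[7] P0: store L0 := 5 | P0:M(5), P1:I, P2:I, P3:I | bus: BusRdX,Flush
[8] P2: store L0 := 65 | P0:I, P1:I, P2:M(65), P3:I | bus: BusRdX,Flush
[9] P2: load  L1 | P0:I, P1:S(0), P2:S(0), P3:S(0) | bus: none
[10] P1: store L0 := 75 | P0:I, P1:M(75), P2:I, P3:I | bus: BusRdX,Flush
[11] P3: load  L0 | P0:I, P1:O(75), P2:I, P3:S(75) | bus: BusRd
[12] P1: load  L1 | P0:I, P1:S(0), P2:S(0), P3:S(0) | bus: none
[13] P1: load  L0 | P0:I, P1:O(75), P2:I, P3:S(75) | bus: none
[14] P3: load  L0 | P0:I, P1:O(75), P2:I, P3:S(75) | bus: none
[15] P3: load  L1 | P0:I, P1:S(0), P2:S(0), P3:S(0) | bus: none
[16] P3: load  L0 | P0:I, P1:O(75), P2:I, P3:S(75) | bus: none
[17] P0: load  L0 | P0:S(75), P1:O(75), P2:I, P3:S(75) | bus: BusRd
[18] P2: load  L1 | P0:I, P1:S(0), P2:S(0), P3:S(0) | bus: none
[19] P3: load  L0 | P0:S(75), P1:O(75), P2:I, P3:S(75) | bus: none
[20] P3: load  L0 | P0:S(75), P1:O(75), P2:I, P3:S(75) | bus: none
[21] P1: load  L1 | P0:I, P1:S(0), P2:S(0), P3:S(0) | bus: none
[22] P3: store L0 := 51 | P0:I, P1:I, P2:I, P3:M(51) | bus: BusUpgr,Flush
[23] P0: store L0 := 67 | P0:M(67), P1:I, P2:I, P3:I | bus: BusRdX,Flush
[24] P1: load  L0 | P0:O(67), P1:S(67), P2:I, P3:I | bus: BusRd
[25] P0: load  L0 | P0:O(67), P1:S(67), P2:I, P3:I | bus: none
[26] P1: load  L1 | P0:I, P1:S(0), P2:S(0), P3:S(0) | bus: none
[27] P2: load  L0 | P0:O(67), P1:S(67), P2:S(67), P3:I | bus: BusRd
[28] P2: load  L1 | P0:I, P1:S(0), P2:S(0), P3:S(0) | bus: none

memory[L0] = 51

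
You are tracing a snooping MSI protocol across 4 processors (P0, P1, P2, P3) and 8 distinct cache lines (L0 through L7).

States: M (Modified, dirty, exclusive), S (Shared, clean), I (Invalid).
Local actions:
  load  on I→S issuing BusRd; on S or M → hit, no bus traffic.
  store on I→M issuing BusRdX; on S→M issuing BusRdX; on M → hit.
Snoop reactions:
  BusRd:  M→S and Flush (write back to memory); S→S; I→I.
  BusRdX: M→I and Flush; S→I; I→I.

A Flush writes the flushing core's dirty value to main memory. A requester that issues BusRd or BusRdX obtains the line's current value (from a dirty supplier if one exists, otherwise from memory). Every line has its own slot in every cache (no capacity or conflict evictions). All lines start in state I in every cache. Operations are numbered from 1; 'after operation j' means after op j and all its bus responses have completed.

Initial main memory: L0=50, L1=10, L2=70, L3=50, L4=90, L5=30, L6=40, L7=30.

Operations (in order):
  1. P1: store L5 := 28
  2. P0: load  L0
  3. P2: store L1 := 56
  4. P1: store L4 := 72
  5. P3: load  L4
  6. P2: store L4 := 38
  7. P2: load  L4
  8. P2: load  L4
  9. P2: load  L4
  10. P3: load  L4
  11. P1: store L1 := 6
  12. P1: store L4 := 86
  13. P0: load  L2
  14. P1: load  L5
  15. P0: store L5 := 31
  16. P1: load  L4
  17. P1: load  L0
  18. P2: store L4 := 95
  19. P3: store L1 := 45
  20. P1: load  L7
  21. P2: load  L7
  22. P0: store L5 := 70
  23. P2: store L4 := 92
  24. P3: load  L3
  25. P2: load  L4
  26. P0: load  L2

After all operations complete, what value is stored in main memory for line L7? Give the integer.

memory[L7] = 30

  op1 P1: store L5 := 28 → I/M/I/I on L5; bus BusRdX; mem=30
  op2 P0: load  L0 → S/I/I/I on L0; bus BusRd; mem=50
  op3 P2: store L1 := 56 → I/I/M/I on L1; bus BusRdX; mem=10
  op4 P1: store L4 := 72 → I/M/I/I on L4; bus BusRdX; mem=90
  op5 P3: load  L4 → I/S/I/S on L4; bus BusRd Flush; mem=72
  op6 P2: store L4 := 38 → I/I/M/I on L4; bus BusRdX; mem=72
  op7 P2: load  L4 → I/I/M/I on L4; bus (none); mem=72
  op8 P2: load  L4 → I/I/M/I on L4; bus (none); mem=72
  op9 P2: load  L4 → I/I/M/I on L4; bus (none); mem=72
  op10 P3: load  L4 → I/I/S/S on L4; bus BusRd Flush; mem=38
  op11 P1: store L1 := 6 → I/M/I/I on L1; bus BusRdX Flush; mem=56
  op12 P1: store L4 := 86 → I/M/I/I on L4; bus BusRdX; mem=38
  op13 P0: load  L2 → S/I/I/I on L2; bus BusRd; mem=70
  op14 P1: load  L5 → I/M/I/I on L5; bus (none); mem=30
  op15 P0: store L5 := 31 → M/I/I/I on L5; bus BusRdX Flush; mem=28
  op16 P1: load  L4 → I/M/I/I on L4; bus (none); mem=38
  op17 P1: load  L0 → S/S/I/I on L0; bus BusRd; mem=50
  op18 P2: store L4 := 95 → I/I/M/I on L4; bus BusRdX Flush; mem=86
  op19 P3: store L1 := 45 → I/I/I/M on L1; bus BusRdX Flush; mem=6
  op20 P1: load  L7 → I/S/I/I on L7; bus BusRd; mem=30
  op21 P2: load  L7 → I/S/S/I on L7; bus BusRd; mem=30
  op22 P0: store L5 := 70 → M/I/I/I on L5; bus (none); mem=28
  op23 P2: store L4 := 92 → I/I/M/I on L4; bus (none); mem=86
  op24 P3: load  L3 → I/I/I/S on L3; bus BusRd; mem=50
  op25 P2: load  L4 → I/I/M/I on L4; bus (none); mem=86
  op26 P0: load  L2 → S/I/I/I on L2; bus (none); mem=70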